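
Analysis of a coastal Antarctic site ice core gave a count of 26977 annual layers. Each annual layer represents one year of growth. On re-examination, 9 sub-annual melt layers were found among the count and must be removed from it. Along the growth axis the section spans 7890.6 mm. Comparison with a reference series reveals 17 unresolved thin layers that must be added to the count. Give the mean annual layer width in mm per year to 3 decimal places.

Adjusted count: 26977 − 9 + 17 = 26985 annual layers.
Extension rate ≈ 7890.6 / 26985 = 0.292 mm per year.

0.292 mm per year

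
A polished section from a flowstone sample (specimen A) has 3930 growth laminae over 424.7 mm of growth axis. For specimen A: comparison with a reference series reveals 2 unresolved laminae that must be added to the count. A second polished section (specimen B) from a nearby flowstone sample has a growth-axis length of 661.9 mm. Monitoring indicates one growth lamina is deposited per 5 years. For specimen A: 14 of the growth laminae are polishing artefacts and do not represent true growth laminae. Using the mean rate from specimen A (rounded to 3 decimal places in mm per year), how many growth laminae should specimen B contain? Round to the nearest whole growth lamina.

Specimen A: after corrections the count is 3930 − 14 + 2 = 3918 growth laminae.
Specimen A: 3918 growth laminae at 5 years each span 3918 × 5 = 19590 years.
A: Extension rate ≈ 424.7 / 19590 = 0.022 mm/year.
For B, 661.9 / 0.022 = 30086.36 years; at 5 years per growth lamina that is 30086.36 / 5 ≈ 6017 growth laminae.

6017 growth laminae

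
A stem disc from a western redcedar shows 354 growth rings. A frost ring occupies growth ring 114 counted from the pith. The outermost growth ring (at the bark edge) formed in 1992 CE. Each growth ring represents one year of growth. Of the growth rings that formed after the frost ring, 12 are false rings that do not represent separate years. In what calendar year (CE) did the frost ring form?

1764 CE

The frost ring sits at growth ring 114 from the pith, so 354 − 114 = 240 growth rings formed after it.
240 − 12 false = 228 true growth rings after the frost ring.
1992 − 228 = 1764 CE.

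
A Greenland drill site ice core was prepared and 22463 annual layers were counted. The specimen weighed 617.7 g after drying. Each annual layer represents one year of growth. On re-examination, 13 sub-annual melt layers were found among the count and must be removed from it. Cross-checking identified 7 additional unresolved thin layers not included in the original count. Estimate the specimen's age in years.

22457 years

True annual layer count = 22463 − 13 + 7 = 22457.
At one annual layer per year, that is 22457 years.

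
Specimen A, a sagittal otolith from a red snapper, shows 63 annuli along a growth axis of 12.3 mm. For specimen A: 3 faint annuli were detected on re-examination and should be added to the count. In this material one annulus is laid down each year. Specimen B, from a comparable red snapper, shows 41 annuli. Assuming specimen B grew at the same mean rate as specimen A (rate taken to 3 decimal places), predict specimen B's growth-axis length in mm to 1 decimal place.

7.6 mm

Specimen A: correcting the raw count gives 63 + 3 = 66 true annuli.
A: Mean rate = 12.3 mm / 66 years ≈ 0.186 mm per year.
Length of B = 0.186 × 41 = 7.6 mm.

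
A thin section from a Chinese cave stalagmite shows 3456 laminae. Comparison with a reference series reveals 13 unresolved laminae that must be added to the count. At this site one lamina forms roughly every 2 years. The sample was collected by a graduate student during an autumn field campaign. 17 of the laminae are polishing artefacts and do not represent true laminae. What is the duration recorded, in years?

After corrections the count is 3456 − 17 + 13 = 3452 laminae.
3452 laminae at 2 years each span 3452 × 2 = 6904 years.

6904 years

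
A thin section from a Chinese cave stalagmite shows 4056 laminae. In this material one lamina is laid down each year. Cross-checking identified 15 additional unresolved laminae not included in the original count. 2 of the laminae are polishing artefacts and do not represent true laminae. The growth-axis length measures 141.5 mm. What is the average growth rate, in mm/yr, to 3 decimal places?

Correcting the raw count gives 4056 − 2 + 15 = 4069 true laminae.
Mean rate = 141.5 mm / 4069 years ≈ 0.035 mm/yr.

0.035 mm/yr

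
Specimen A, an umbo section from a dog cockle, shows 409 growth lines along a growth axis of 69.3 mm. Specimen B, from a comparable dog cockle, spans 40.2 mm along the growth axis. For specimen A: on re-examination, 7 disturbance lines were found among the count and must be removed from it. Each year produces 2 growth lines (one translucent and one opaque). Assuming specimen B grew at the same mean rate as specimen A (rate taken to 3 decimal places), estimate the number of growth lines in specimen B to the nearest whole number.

233 growth lines

Specimen A: after corrections the count is 409 − 7 = 402 growth lines.
Specimen A: 402 growth lines at 2 per year is 402 / 2 = 201 years.
A: Mean rate = 69.3 mm / 201 years ≈ 0.345 mm/yr.
Specimen B: 40.2 mm / 0.345 mm per year = 116.52 years; at 2 growth lines per year that is 116.52 × 2 ≈ 233 growth lines.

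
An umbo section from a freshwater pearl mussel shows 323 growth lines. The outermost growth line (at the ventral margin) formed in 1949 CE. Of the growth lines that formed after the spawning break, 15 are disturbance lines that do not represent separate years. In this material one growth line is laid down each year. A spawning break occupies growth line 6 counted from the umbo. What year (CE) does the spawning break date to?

Between growth line 6 and the ventral margin there are 323 − 6 = 317 growth lines.
Excluding 15 false growth lines: 317 − 15 = 302.
1949 − 302 = 1647 CE.

1647 CE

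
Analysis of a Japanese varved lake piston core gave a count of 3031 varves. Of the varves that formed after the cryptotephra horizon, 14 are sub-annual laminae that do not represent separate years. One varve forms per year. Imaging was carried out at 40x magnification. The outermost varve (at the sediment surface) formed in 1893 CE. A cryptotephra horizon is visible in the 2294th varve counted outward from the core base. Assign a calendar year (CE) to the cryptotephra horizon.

1170 CE

The cryptotephra horizon sits at varve 2294 from the core base, so 3031 − 2294 = 737 varves formed after it.
Excluding 14 false varves: 737 − 14 = 723.
1893 − 723 = 1170 CE.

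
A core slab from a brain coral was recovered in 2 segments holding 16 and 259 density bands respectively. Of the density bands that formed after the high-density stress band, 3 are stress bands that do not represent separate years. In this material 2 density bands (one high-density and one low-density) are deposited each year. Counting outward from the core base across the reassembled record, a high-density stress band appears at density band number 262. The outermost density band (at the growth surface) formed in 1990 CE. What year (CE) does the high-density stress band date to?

Total density bands = 16 + 259 = 275.
275 − 262 = 13 density bands lie beyond the high-density stress band toward the growth surface.
Excluding 3 false density bands: 13 − 3 = 10.
With 2 density bands per year, 10 / 2 = 5 years.
Counting back 5 years from 1990 CE places the high-density stress band in 1990 − 5 = 1985 CE.

1985 CE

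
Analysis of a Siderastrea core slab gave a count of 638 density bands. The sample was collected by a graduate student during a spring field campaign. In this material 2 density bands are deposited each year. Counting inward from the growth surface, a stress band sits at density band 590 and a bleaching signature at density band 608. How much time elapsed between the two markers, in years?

608 − 590 = 18 density bands lie between the two events.
With 2 density bands per year, 18 / 2 = 9 years.

9 years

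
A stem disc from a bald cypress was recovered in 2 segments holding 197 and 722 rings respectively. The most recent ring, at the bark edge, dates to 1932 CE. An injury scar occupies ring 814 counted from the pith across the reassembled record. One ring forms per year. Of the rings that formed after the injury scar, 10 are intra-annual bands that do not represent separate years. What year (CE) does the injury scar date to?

Total rings = 197 + 722 = 919.
919 − 814 = 105 rings lie beyond the injury scar toward the bark edge.
105 − 10 false = 95 true rings after the injury scar.
1932 − 95 = 1837 CE.

1837 CE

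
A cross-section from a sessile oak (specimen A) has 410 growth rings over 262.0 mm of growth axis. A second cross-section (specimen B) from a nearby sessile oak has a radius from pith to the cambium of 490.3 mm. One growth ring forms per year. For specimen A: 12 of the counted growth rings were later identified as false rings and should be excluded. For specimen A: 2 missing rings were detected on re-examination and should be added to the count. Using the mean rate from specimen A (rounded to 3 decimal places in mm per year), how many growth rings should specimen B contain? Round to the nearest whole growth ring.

749 growth rings

Specimen A: after corrections the count is 410 − 12 + 2 = 400 growth rings.
A: Extension rate ≈ 262.0 / 400 = 0.655 mm per year.
Specimen B: 490.3 mm / 0.655 mm per year = 748.55 years ≈ 749 growth rings.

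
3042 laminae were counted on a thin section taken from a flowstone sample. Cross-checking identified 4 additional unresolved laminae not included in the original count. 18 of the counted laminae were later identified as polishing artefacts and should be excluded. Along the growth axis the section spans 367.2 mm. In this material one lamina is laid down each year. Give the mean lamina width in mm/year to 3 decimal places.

Adjusted count: 3042 − 18 + 4 = 3028 laminae.
Extension rate ≈ 367.2 / 3028 = 0.121 mm/year.

0.121 mm/year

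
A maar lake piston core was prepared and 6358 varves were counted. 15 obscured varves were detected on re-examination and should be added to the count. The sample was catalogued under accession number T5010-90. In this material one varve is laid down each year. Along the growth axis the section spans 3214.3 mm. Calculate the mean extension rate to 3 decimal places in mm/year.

0.504 mm/year

True varve count = 6358 + 15 = 6373.
Extension rate ≈ 3214.3 / 6373 = 0.504 mm/year.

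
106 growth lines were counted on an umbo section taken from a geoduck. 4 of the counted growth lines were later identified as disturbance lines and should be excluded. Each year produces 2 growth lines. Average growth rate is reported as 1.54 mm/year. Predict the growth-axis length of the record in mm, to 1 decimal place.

78.5 mm

Adjusted count: 106 − 4 = 102 growth lines.
With 2 growth lines per year, 102 / 2 = 51 years.
Length ≈ 1.54 × 51 = 78.5 mm.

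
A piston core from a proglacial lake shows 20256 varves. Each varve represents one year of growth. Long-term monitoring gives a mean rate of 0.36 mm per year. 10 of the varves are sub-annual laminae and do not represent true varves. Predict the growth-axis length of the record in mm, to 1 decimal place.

7288.6 mm

Adjusted count: 20256 − 10 = 20246 varves.
Predicted length = 0.36 mm/year × 20246 years = 7288.6 mm.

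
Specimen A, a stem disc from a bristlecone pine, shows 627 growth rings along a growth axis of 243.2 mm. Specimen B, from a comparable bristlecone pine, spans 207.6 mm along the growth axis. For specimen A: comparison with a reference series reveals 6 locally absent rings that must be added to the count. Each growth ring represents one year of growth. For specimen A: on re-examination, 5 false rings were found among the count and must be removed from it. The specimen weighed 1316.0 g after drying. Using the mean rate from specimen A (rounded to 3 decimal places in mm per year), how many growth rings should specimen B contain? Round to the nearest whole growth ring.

536 growth rings

Specimen A: correcting the raw count gives 627 − 5 + 6 = 628 true growth rings.
A: 243.2 mm over 628 years gives 243.2 / 628 ≈ 0.387 mm per year.
For B, 207.6 / 0.387 = 536.43 years ≈ 536 growth rings.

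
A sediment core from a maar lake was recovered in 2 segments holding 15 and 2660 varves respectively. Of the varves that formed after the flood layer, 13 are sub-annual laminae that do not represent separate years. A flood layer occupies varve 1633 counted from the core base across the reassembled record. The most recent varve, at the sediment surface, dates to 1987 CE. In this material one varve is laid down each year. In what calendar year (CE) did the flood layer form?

958 CE

Total varves = 15 + 2660 = 2675.
2675 − 1633 = 1042 varves lie beyond the flood layer toward the sediment surface.
Excluding 13 false varves: 1042 − 13 = 1029.
The varve at the sediment surface is 1987 CE, so the flood layer dates to 1987 − 1029 = 958 CE.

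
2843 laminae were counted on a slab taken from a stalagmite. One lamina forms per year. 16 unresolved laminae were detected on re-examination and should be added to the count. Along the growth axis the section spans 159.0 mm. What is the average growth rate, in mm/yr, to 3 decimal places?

0.056 mm/yr

Adjusted count: 2843 + 16 = 2859 laminae.
Extension rate ≈ 159.0 / 2859 = 0.056 mm/yr.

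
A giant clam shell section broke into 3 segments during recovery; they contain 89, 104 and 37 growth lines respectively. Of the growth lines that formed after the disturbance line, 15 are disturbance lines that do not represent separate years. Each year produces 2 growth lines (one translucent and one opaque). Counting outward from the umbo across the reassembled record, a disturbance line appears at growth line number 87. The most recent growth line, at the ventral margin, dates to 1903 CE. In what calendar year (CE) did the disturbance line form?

Total growth lines = 89 + 104 + 37 = 230.
Between growth line 87 and the ventral margin there are 230 − 87 = 143 growth lines.
143 − 15 false = 128 true growth lines after the disturbance line.
Dividing by 2 growth lines per year: 128 / 2 = 64 years.
Counting back 64 years from 1903 CE places the disturbance line in 1903 − 64 = 1839 CE.

1839 CE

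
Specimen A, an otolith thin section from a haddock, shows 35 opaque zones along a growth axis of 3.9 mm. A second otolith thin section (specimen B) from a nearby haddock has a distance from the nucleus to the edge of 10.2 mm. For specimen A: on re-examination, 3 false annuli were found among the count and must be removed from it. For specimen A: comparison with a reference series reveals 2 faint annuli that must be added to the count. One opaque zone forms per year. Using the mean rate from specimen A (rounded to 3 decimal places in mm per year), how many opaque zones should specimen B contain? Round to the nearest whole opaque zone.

89 opaque zones

Specimen A: true opaque zone count = 35 − 3 + 2 = 34.
A: Mean rate = 3.9 mm / 34 years ≈ 0.115 mm/year.
For B, 10.2 / 0.115 = 88.70 years ≈ 89 opaque zones.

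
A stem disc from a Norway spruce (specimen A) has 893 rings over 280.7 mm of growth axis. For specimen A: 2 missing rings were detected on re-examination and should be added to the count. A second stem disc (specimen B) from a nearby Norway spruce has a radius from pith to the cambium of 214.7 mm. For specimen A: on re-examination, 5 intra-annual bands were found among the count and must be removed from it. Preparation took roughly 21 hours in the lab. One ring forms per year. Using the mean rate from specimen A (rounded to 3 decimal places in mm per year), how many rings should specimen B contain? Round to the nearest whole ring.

682 rings

Specimen A: true ring count = 893 − 5 + 2 = 890.
A: Mean rate = 280.7 mm / 890 years ≈ 0.315 mm/yr.
Specimen B: 214.7 mm / 0.315 mm per year = 681.59 years ≈ 682 rings.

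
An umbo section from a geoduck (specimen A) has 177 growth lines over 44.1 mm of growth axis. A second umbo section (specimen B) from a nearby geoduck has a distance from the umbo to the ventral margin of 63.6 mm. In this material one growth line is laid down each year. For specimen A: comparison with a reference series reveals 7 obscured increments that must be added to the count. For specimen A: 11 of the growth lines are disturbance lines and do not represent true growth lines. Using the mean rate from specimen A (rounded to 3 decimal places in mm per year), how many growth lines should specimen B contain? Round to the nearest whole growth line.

249 growth lines

Specimen A: true growth line count = 177 − 11 + 7 = 173.
A: 44.1 mm over 173 years gives 44.1 / 173 ≈ 0.255 mm per year.
For B, 63.6 / 0.255 = 249.41 years ≈ 249 growth lines.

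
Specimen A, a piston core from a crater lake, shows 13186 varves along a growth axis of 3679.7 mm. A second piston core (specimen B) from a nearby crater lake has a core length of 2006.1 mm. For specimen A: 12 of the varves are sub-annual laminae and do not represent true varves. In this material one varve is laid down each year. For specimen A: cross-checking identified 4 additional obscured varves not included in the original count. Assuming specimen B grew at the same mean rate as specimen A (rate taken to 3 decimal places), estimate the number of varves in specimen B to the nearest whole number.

Specimen A: after corrections the count is 13186 − 12 + 4 = 13178 varves.
A: Extension rate ≈ 3679.7 / 13178 = 0.279 mm/yr.
For B, 2006.1 / 0.279 = 7190.32 years ≈ 7190 varves.

7190 varves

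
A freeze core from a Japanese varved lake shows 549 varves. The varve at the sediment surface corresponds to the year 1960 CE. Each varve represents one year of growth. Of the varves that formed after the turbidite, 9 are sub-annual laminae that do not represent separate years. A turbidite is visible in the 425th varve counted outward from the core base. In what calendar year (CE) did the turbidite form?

1845 CE

Between varve 425 and the sediment surface there are 549 − 425 = 124 varves.
Excluding 9 false varves: 124 − 9 = 115.
The varve at the sediment surface is 1960 CE, so the turbidite dates to 1960 − 115 = 1845 CE.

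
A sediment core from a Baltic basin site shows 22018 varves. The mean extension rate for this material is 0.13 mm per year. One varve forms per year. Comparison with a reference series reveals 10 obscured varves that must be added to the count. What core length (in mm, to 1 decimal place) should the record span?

After corrections the count is 22018 + 10 = 22028 varves.
Length ≈ 0.13 × 22028 = 2863.6 mm.

2863.6 mm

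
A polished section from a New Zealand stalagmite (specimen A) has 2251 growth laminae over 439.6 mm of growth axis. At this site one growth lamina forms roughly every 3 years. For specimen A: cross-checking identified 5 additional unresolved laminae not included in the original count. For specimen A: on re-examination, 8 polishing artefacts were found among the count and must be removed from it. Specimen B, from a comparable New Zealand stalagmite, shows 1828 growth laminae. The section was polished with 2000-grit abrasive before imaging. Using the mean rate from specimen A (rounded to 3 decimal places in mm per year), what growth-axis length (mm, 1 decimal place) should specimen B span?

Specimen A: adjusted count: 2251 − 8 + 5 = 2248 growth laminae.
Specimen A: multiplying by 3 years per growth lamina: 2248 × 3 = 6744 years.
A: 439.6 mm over 6744 years gives 439.6 / 6744 ≈ 0.065 mm/year.
Specimen B: 1828 growth laminae at 3 years each span 1828 × 3 = 5484 years. B's length ≈ 0.065 × 5484 = 356.5 mm.

356.5 mm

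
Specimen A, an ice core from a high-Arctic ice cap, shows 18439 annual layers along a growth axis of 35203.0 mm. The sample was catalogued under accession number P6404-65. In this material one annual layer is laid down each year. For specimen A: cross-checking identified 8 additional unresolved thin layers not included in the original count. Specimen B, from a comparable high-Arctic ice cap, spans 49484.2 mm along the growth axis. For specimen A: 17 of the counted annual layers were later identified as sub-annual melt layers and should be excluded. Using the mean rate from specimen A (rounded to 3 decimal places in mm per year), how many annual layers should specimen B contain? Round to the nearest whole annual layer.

25908 annual layers

Specimen A: true annual layer count = 18439 − 17 + 8 = 18430.
A: 35203.0 mm over 18430 years gives 35203.0 / 18430 ≈ 1.910 mm per year.
For B, 49484.2 / 1.910 = 25907.96 years ≈ 25908 annual layers.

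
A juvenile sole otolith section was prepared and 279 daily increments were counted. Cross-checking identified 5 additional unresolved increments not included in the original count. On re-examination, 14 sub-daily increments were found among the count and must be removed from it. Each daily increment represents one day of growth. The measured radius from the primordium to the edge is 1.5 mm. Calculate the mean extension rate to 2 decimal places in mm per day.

0.01 mm per day

After corrections the count is 279 − 14 + 5 = 270 daily increments.
Extension rate ≈ 1.5 / 270 = 0.01 mm per day.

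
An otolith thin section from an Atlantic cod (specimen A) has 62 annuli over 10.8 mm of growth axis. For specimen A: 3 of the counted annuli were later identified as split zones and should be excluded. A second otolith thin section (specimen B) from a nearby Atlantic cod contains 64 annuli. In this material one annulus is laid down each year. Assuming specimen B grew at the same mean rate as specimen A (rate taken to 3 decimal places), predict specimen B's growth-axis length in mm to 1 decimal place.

11.7 mm

Specimen A: adjusted count: 62 − 3 = 59 annuli.
A: Extension rate ≈ 10.8 / 59 = 0.183 mm/yr.
Length of B = 0.183 × 64 = 11.7 mm.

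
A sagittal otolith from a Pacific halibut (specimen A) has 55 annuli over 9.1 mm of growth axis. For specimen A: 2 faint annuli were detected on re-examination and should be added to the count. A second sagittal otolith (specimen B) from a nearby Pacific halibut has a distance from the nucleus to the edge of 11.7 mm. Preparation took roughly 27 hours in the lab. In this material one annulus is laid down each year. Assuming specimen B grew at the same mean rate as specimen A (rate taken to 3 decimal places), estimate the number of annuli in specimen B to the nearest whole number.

73 annuli

Specimen A: true annulus count = 55 + 2 = 57.
A: Extension rate ≈ 9.1 / 57 = 0.160 mm/year.
Specimen B: 11.7 mm / 0.160 mm per year = 73.12 years ≈ 73 annuli.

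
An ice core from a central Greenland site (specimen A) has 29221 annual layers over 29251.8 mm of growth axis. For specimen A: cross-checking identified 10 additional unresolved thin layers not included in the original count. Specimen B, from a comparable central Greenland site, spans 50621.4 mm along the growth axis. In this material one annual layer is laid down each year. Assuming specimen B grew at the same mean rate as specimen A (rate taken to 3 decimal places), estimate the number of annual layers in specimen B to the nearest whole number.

50571 annual layers

Specimen A: correcting the raw count gives 29221 + 10 = 29231 true annual layers.
A: Mean rate = 29251.8 mm / 29231 years ≈ 1.001 mm per year.
B spans 50621.4 / 1.001 = 50570.83 years ≈ 50571 annual layers.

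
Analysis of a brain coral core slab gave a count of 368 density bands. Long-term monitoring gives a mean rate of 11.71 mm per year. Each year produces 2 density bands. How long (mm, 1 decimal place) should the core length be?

368 density bands at 2 per year is 368 / 2 = 184 years.
Length ≈ 11.71 × 184 = 2154.6 mm.

2154.6 mm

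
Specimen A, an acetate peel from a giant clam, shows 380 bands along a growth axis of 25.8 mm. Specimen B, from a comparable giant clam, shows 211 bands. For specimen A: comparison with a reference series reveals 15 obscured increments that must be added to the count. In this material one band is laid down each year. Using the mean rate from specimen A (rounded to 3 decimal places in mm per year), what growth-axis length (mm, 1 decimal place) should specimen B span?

Specimen A: after corrections the count is 380 + 15 = 395 bands.
A: 25.8 mm over 395 years gives 25.8 / 395 ≈ 0.065 mm/yr.
For B, 0.065 mm/year × 211 years = 13.7 mm.

13.7 mm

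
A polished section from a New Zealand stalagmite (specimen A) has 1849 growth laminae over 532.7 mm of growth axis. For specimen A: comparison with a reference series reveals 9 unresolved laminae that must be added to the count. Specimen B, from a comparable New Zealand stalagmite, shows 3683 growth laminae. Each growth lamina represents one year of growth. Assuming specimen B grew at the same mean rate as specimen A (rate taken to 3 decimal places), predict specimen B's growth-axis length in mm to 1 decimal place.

Specimen A: adjusted count: 1849 + 9 = 1858 growth laminae.
A: 532.7 mm over 1858 years gives 532.7 / 1858 ≈ 0.287 mm/yr.
Length of B = 0.287 × 3683 = 1057.0 mm.

1057.0 mm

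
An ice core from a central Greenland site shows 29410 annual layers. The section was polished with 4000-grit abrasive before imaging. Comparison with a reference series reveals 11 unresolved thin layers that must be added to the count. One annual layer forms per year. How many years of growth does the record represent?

Correcting the raw count gives 29410 + 11 = 29421 true annual layers.
With a one-to-one annual layer periodicity this is 29421 years.

29421 years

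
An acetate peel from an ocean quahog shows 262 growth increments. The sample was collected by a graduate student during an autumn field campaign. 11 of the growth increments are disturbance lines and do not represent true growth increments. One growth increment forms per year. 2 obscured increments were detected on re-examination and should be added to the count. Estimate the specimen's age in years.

Correcting the raw count gives 262 − 11 + 2 = 253 true growth increments.
One growth increment per year makes the duration 253 years.

253 yr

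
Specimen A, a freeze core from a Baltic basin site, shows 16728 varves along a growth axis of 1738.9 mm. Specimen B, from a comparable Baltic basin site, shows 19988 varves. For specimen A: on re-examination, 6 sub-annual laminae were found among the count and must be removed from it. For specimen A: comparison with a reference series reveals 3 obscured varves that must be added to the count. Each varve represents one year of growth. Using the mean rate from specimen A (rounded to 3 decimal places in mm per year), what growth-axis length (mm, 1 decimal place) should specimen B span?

Specimen A: adjusted count: 16728 − 6 + 3 = 16725 varves.
A: 1738.9 mm over 16725 years gives 1738.9 / 16725 ≈ 0.104 mm/year.
Length of B = 0.104 × 19988 = 2078.8 mm.

2078.8 mm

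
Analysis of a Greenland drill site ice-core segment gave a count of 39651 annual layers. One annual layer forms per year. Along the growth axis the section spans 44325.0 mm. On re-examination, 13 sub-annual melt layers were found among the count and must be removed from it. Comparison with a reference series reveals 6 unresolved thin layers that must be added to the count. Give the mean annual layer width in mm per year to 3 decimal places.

1.118 mm per year

Correcting the raw count gives 39651 − 13 + 6 = 39644 true annual layers.
Mean rate = 44325.0 mm / 39644 years ≈ 1.118 mm per year.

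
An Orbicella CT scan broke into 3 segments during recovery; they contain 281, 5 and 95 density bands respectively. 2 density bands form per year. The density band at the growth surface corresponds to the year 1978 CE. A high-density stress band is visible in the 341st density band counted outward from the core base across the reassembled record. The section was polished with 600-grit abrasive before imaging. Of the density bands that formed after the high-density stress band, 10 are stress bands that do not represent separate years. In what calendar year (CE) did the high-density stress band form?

Total density bands = 281 + 5 + 95 = 381.
Between density band 341 and the growth surface there are 381 − 341 = 40 density bands.
Excluding 10 false density bands: 40 − 10 = 30.
With 2 density bands per year, 30 / 2 = 15 years.
1978 − 15 = 1963 CE.

1963 CE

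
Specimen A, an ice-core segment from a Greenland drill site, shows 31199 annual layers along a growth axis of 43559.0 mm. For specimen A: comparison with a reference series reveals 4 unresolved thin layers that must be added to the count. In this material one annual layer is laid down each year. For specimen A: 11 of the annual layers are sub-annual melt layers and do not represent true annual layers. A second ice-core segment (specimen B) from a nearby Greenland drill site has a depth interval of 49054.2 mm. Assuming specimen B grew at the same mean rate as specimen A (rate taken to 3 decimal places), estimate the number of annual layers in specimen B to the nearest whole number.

Specimen A: true annual layer count = 31199 − 11 + 4 = 31192.
A: Extension rate ≈ 43559.0 / 31192 = 1.396 mm per year.
B spans 49054.2 / 1.396 = 35139.11 years ≈ 35139 annual layers.

35139 annual layers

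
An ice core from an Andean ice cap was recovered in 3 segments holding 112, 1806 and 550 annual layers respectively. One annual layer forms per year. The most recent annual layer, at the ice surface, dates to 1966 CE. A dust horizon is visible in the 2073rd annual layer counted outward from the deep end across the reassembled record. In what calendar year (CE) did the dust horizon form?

1571 CE

Total annual layers = 112 + 1806 + 550 = 2468.
The dust horizon sits at annual layer 2073 from the deep end, so 2468 − 2073 = 395 annual layers formed after it.
Counting back 395 years from 1966 CE places the dust horizon in 1966 − 395 = 1571 CE.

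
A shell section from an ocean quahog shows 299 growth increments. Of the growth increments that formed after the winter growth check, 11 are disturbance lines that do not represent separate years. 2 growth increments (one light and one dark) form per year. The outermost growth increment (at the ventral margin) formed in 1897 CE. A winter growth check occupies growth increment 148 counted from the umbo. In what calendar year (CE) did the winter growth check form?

299 − 148 = 151 growth increments lie beyond the winter growth check toward the ventral margin.
Removing the 11 false growth increments leaves 151 − 11 = 140 true growth increments beyond the winter growth check.
Dividing by 2 growth increments per year: 140 / 2 = 70 years.
1897 − 70 = 1827 CE.

1827 CE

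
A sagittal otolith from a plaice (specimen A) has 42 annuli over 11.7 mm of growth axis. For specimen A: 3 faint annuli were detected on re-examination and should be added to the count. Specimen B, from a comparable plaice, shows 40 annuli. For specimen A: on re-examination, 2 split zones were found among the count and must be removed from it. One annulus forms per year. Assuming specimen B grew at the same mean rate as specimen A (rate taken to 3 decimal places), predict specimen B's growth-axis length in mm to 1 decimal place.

10.9 mm

Specimen A: after corrections the count is 42 − 2 + 3 = 43 annuli.
A: Extension rate ≈ 11.7 / 43 = 0.272 mm per year.
Length of B = 0.272 × 40 = 10.9 mm.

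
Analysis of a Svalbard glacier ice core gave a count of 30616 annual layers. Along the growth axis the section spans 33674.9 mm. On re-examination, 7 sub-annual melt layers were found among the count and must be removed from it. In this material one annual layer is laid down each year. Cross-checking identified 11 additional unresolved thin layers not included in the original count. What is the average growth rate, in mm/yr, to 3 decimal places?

1.100 mm/yr

After corrections the count is 30616 − 7 + 11 = 30620 annual layers.
Extension rate ≈ 33674.9 / 30620 = 1.100 mm/yr.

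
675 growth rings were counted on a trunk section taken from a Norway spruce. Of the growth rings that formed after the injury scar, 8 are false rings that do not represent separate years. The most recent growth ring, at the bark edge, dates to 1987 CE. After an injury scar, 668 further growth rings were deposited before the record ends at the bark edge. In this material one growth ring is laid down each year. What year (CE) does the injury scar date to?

1327 CE

There are 668 growth rings younger than the injury scar.
Removing the 8 false growth rings leaves 668 − 8 = 660 true growth rings beyond the injury scar.
The growth ring at the bark edge is 1987 CE, so the injury scar dates to 1987 − 660 = 1327 CE.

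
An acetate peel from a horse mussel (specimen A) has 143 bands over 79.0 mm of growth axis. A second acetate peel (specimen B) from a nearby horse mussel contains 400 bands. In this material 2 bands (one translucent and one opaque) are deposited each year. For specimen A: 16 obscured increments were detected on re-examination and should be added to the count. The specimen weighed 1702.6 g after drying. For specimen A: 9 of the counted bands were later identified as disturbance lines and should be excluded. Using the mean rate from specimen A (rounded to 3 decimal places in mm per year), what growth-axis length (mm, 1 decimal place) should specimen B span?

Specimen A: adjusted count: 143 − 9 + 16 = 150 bands.
Specimen A: with 2 bands per year, 150 / 2 = 75 years.
A: Extension rate ≈ 79.0 / 75 = 1.053 mm/yr.
Specimen B: 400 bands at 2 per year is 400 / 2 = 200 years. B's length ≈ 1.053 × 200 = 210.6 mm.

210.6 mm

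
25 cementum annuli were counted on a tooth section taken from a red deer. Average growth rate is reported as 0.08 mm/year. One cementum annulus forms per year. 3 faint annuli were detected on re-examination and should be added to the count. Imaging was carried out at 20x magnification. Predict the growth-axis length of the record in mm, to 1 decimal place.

After corrections the count is 25 + 3 = 28 cementum annuli.
Predicted length = 0.08 mm/year × 28 years = 2.2 mm.

2.2 mm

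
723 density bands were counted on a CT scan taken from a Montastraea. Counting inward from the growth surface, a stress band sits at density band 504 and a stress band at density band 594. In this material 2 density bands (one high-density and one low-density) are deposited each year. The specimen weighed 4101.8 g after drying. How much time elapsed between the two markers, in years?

45 years

594 − 504 = 90 density bands lie between the two events.
90 density bands at 2 per year is 90 / 2 = 45 years.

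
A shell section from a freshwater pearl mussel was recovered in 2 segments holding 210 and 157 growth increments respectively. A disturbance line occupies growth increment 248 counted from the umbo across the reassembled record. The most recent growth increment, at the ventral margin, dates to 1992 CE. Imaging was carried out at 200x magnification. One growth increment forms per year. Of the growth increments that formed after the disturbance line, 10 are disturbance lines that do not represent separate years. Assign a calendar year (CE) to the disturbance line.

1883 CE

Total growth increments = 210 + 157 = 367.
Between growth increment 248 and the ventral margin there are 367 − 248 = 119 growth increments.
Removing the 10 false growth increments leaves 119 − 10 = 109 true growth increments beyond the disturbance line.
Counting back 109 years from 1992 CE places the disturbance line in 1992 − 109 = 1883 CE.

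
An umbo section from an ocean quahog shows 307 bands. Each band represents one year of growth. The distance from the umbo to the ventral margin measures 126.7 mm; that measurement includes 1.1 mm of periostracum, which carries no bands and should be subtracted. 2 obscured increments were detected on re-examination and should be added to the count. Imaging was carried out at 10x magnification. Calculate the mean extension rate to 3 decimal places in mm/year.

True band count = 307 + 2 = 309.
Net length = 126.7 − 1.1 = 125.6 mm.
125.6 mm over 309 years gives 125.6 / 309 ≈ 0.406 mm/year.

0.406 mm/year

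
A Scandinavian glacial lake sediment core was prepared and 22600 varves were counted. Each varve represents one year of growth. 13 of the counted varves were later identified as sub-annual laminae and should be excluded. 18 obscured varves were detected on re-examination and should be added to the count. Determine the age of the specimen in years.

True varve count = 22600 − 13 + 18 = 22605.
One varve per year makes the duration 22605 years.

22605 years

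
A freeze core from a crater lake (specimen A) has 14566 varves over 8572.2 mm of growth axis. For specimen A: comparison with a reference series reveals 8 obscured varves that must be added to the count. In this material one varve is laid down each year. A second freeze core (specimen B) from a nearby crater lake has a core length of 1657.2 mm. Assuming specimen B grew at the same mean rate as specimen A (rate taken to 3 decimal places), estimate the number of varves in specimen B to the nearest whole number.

2818 varves

Specimen A: after corrections the count is 14566 + 8 = 14574 varves.
A: 8572.2 mm over 14574 years gives 8572.2 / 14574 ≈ 0.588 mm/yr.
Specimen B: 1657.2 mm / 0.588 mm per year = 2818.37 years ≈ 2818 varves.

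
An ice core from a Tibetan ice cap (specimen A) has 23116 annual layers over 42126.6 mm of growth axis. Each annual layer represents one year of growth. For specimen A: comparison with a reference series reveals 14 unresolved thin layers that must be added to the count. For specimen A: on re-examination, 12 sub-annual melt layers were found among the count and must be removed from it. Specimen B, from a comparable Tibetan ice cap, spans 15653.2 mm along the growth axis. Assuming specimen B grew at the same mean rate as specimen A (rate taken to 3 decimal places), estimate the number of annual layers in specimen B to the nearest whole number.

8591 annual layers

Specimen A: adjusted count: 23116 − 12 + 14 = 23118 annual layers.
A: Mean rate = 42126.6 mm / 23118 years ≈ 1.822 mm per year.
For B, 15653.2 / 1.822 = 8591.22 years ≈ 8591 annual layers.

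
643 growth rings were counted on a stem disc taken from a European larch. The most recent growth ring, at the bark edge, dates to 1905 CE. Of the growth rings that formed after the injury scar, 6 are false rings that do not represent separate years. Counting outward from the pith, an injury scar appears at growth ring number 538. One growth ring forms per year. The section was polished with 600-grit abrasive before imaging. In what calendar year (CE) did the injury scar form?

Between growth ring 538 and the bark edge there are 643 − 538 = 105 growth rings.
Excluding 6 false growth rings: 105 − 6 = 99.
Counting back 99 years from 1905 CE places the injury scar in 1905 − 99 = 1806 CE.

1806 CE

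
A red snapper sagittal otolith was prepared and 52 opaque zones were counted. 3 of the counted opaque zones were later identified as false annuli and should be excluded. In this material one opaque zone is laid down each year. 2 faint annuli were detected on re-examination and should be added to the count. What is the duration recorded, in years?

After corrections the count is 52 − 3 + 2 = 51 opaque zones.
At one opaque zone per year, that is 51 years.

51 yr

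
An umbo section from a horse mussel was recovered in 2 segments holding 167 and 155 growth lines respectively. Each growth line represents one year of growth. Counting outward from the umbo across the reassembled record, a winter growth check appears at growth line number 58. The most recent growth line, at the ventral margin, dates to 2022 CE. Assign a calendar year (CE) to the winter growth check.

Total growth lines = 167 + 155 = 322.
Between growth line 58 and the ventral margin there are 322 − 58 = 264 growth lines.
2022 − 264 = 1758 CE.

1758 CE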